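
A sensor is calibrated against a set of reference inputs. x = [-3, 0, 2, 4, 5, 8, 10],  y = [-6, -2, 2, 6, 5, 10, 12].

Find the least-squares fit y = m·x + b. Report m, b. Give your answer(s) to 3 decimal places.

m = 1.406, b = -1.365

The normal system AᵀA·[m, b]ᵀ = Aᵀy is [[218, 26]; [26, 7]]·[m, b]ᵀ = [271, 27]ᵀ.
Determinant 218·7 − 26² = 850.
m = (271·7 − 26·27)/850 = 239/170; b = (218·27 − 26·271)/850 = -116/85.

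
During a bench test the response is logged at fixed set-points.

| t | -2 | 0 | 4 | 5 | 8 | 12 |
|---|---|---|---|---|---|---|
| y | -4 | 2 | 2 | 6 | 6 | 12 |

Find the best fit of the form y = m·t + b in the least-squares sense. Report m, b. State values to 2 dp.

Normal-equation sums: Σt·t = 253, Σt = 27, Σ1 = 6.
For Mᵀy: Σt·y = 238, Σy = 24.
Normal equations: [[253, 27]; [27, 6]]·[m, b]ᵀ = [238, 24]ᵀ.
Eliminating b: 6·(row 1) − 27·(row 2) gives 789·m = 6·238 − 27·24 = 780, so m = 260/263.
Then b = (24 − 27·(260/263))/6 = -118/263.

m = 0.99, b = -0.45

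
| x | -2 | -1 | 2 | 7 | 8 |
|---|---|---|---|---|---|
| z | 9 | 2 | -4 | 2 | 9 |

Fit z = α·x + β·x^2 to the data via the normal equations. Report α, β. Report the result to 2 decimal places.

α = -3.20, β = 0.53

Setting ∂/∂α … = 0 gives: 122·α + 854·β = 58;  854·α + 6530·β = 696.
Determinant 122·6530 − 854² = 67344.
α = (58·6530 − 854·696)/67344 = -53911/16836; β = (122·696 − 854·58)/67344 = 145/276.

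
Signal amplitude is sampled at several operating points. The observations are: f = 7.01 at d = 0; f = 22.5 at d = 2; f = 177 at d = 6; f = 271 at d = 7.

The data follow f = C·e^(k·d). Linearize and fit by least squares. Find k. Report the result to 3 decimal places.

Linearized form: ln f = k·d + ln C. From the 4 transformed points,
Σd = 15.0000, Σ(d)² = 89.0000, Σln f = 15.8391, Σd·ln f = 76.4988.
Normal system: [[89.0000, 15.0000]; [15.0000, 4]]·[k, ln C]ᵀ = [76.4988, 15.8391]ᵀ.
Slope k = (n·Σd·ln f − Σd·Σln f)/(n·Σ(d)² − (Σd)²) = (4·76.4988 − 15.0000·15.8391)/131.0000 = 0.52220; ln C = (Σln f − k·Σd)/n = 2.00153.

k = 0.522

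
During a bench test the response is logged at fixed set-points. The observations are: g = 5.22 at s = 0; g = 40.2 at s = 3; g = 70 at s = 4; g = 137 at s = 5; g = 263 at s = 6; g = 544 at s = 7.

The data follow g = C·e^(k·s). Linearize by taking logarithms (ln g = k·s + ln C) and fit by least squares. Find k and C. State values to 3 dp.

Let Y = ln g. Fitting Y = k·s + ln C by least squares:
AᵀA = [[135.0000, 25.0000]; [25.0000, 6]], rhs = [130.2011, 26.3859]ᵀ  (here Σs = 25.0000, Σ(s)² = 135.0000, Σln g = 26.3859, Σs·ln g = 130.2011).
Slope k = (n·Σs·ln g − Σs·Σln g)/(n·Σ(s)² − (Σs)²) = (6·130.2011 − 25.0000·26.3859)/185.0000 = 0.65707; ln C = (Σln g − k·Σs)/n = 1.65987, so C = exp(1.65987) = 5.25863.

k = 0.657, C = 5.259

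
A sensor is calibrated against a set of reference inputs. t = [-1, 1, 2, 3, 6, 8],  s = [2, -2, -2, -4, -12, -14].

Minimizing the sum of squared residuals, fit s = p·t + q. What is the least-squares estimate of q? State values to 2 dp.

Sums needed: Σt·t = 115, Σt = 19, Σ1 = 6.
Moment sums: Σt·s = -204, Σs = -32.
MᵀM·[p, q]ᵀ = Mᵀs becomes [[115, 19]; [19, 6]]·[p, q]ᵀ = [-204, -32]ᵀ.
Determinant 115·6 − 19² = 329.
p = ((-204)·6 − 19·(-32))/329 = -88/47; q = (115·(-32) − 19·(-204))/329 = 28/47.

q = 0.60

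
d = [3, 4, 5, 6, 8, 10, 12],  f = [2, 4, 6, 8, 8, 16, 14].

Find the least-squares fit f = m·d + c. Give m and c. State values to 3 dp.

m = 1.454, c = -1.683

AᵀA·[m, c]ᵀ = Aᵀf reads: 394·m + 48·c = 492;  48·m + 7·c = 58.
(Σd·d = 394, Σd = 48, Σ1 = 7, Σd·f = 492, Σf = 58.)
Eliminating c: 7·(row 1) − 48·(row 2) gives 454·m = 7·492 − 48·58 = 660, so m = 330/227.
Then c = (58 − 48·(330/227))/7 = -382/227.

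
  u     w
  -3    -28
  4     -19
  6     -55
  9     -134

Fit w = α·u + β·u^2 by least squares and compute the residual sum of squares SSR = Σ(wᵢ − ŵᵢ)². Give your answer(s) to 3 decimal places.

SSR = 3.086

The normal equations are: 142·α + 982·β = -1528;  982·α + 8194·β = -13390.
Determinant 142·8194 − 982² = 199224.
α = ((-1528)·8194 − 982·(-13390))/199224 = 52379/16602; β = (142·(-13390) − 982·(-1528))/199224 = -33407/16602.
Residuals: -1176/2767, 1593/2767, -4122/2767, 1648/2767; SSR = 8539/2767.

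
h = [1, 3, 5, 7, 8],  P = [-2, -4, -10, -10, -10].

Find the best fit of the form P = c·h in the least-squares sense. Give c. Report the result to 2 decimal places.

The normal system MᵀM·[c]ᵀ = MᵀP is [[148]]·[c]ᵀ = [-214]ᵀ.
Hence c = -214 / 148 ≈ -1.44595.

c = -1.45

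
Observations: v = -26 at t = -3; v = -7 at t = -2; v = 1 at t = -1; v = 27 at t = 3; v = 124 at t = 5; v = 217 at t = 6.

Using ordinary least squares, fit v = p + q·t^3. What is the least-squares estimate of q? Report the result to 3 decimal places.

q = 0.996

The normal system XᵀX·[p, q]ᵀ = Xᵀv is [[6, 332]; [332, 63804]]·[p, q]ᵀ = [336, 63858]ᵀ.
Eliminating q: 63804·(row 1) − 332·(row 2) gives 272600·p = 63804·336 − 332·63858 = 237288, so p = 29661/34075.
Then q = (63858 − 332·(29661/34075))/63804 = 67899/68150.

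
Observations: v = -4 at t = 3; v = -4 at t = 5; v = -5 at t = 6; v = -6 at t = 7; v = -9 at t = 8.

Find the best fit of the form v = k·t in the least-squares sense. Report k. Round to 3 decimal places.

k = -0.962

Entries of MᵀM: Σt·t = 183.
Right-hand side: Σt·v = -176.
Normal equations: [[183]]·[k]ᵀ = [-176]ᵀ.
Hence k = -176 / 183 ≈ -0.961749.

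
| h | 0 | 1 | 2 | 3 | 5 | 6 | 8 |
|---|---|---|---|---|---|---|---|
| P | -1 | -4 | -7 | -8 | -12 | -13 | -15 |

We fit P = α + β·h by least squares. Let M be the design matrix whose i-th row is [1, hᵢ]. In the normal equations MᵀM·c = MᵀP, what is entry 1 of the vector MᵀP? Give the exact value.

Entry 1 ↔ basis 1, so (MᵀP)_{1} = Σᵢ Pᵢ = (1)·(-1) + (1)·(-4) + (1)·(-7) + (1)·(-8) + (1)·(-12) + (1)·(-13) + (1)·(-15) = -60.

-60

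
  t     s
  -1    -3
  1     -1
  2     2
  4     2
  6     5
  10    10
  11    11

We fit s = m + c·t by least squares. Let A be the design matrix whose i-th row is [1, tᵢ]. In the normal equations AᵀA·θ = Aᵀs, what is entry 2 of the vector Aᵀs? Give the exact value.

Entry 2 ↔ basis t, so (Aᵀs)_{2} = Σᵢ (t)·sᵢ = (-1)·(-3) + (1)·(-1) + (2)·(2) + (4)·(2) + (6)·(5) + (10)·(10) + (11)·(11) = 265.

265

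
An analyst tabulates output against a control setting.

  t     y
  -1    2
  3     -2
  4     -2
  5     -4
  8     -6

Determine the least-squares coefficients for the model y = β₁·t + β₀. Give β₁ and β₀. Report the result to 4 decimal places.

β₁ = -0.8972, β₀ = 1.0093

Normal-equation sums: Σt·t = 115, Σt = 19, Σ1 = 5.
Moment sums: Σt·y = -84, Σy = -12.
Normal equations: [[115, 19]; [19, 5]]·[β₁, β₀]ᵀ = [-84, -12]ᵀ.
Eliminating β₀: 5·(row 1) − 19·(row 2) gives 214·β₁ = 5·(-84) − 19·(-12) = -192, so β₁ = -96/107.
Then β₀ = ((-12) − 19·(-96/107))/5 = 108/107.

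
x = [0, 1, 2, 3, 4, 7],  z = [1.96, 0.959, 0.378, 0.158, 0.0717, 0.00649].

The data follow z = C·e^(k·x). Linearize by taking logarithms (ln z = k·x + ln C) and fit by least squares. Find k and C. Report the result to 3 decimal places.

k = -0.823, C = 1.994

With ln zᵢ as the transformed response and xᵢ as the regressor:
XᵀX = [[79.0000, 17.0000]; [17.0000, 6]], rhs = [-53.3266, -9.8597]ᵀ  (here Σx = 17.0000, Σ(x)² = 79.0000, Σln z = -9.8597, Σx·ln z = -53.3266).
Slope k = (n·Σx·ln z − Σx·Σln z)/(n·Σ(x)² − (Σx)²) = (6·-53.3266 − 17.0000·-9.8597)/185.0000 = -0.82348; ln C = (Σln z − k·Σx)/n = 0.68992, so C = exp(0.68992) = 1.99356.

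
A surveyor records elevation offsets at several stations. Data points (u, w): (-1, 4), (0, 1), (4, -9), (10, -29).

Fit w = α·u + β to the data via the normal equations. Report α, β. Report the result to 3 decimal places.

The normal equations are: 117·α + 13·β = -330;  13·α + 4·β = -33.
Δ = 117·4 − 13² = 299.
α = ((-330)·4 − 13·(-33))/299 = -891/299; β = (117·(-33) − 13·(-330))/299 = 33/23.

α = -2.980, β = 1.435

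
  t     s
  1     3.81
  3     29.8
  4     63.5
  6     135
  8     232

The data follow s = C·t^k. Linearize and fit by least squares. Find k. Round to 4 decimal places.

Let Y = ln s. Fitting Y = k·ln t + ln C by least squares:
XᵀX = [[10.6632, 6.3561]; [6.3561, 5]], rhs = [29.5991, 19.2352]ᵀ  (here Σln t = 6.3561, Σ(ln t)² = 10.6632, Σln s = 19.2352, Σln t·ln s = 29.5991).
Slope k = (n·Σln t·ln s − Σln t·Σln s)/(n·Σ(ln t)² − (Σln t)²) = (5·29.5991 − 6.3561·19.2352)/12.9161 = 1.99242; ln C = (Σln s − k·Σln t)/n = 1.31423.

k = 1.9924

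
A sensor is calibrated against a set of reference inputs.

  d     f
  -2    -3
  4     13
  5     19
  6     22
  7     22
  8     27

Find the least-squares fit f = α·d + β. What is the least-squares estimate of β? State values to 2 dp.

Setting ∂/∂α … = 0 gives: 194·α + 28·β = 655;  28·α + 6·β = 100.
(Σd·d = 194, Σd = 28, Σ1 = 6, Σd·f = 655, Σf = 100.)
det = 194·6 − 28² = 380.
α = (655·6 − 28·100)/380 = 113/38; β = (194·100 − 28·655)/380 = 53/19.

β = 2.79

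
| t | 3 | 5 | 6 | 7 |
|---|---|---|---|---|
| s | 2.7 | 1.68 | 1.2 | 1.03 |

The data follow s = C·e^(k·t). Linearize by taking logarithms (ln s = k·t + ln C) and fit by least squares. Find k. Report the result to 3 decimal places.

k = -0.249

Let Y = ln s. Fitting Y = k·t + ln C by least squares:
Σt = 21.0000, Σ(t)² = 119.0000, Σln s = 1.7239, Σt·ln s = 6.8746.
Normal system: [[119.0000, 21.0000]; [21.0000, 4]]·[k, ln C]ᵀ = [6.8746, 1.7239]ᵀ.
Slope k = (n·Σt·ln s − Σt·Σln s)/(n·Σ(t)² − (Σt)²) = (4·6.8746 − 21.0000·1.7239)/35.0000 = -0.24869; ln C = (Σln s − k·Σt)/n = 1.73661.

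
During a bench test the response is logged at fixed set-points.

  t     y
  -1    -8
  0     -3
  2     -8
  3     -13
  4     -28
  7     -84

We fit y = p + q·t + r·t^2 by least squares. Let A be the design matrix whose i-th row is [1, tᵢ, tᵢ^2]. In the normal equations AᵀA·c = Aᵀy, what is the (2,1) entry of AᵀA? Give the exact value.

15

Row 2 ↔ basis t, column 1 ↔ basis 1, so (AᵀA)_{2,1} = Σᵢ t = (-1)·(1) + (0)·(1) + (2)·(1) + (3)·(1) + (4)·(1) + (7)·(1) = 15.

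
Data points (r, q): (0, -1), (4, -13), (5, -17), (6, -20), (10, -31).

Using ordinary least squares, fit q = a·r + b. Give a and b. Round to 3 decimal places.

XᵀX·[a, b]ᵀ = Xᵀq reads: 177·a + 25·b = -567;  25·a + 5·b = -82.
det = 177·5 − 25² = 260.
a = ((-567)·5 − 25·(-82))/260 = -157/52; b = (177·(-82) − 25·(-567))/260 = -339/260.

a = -3.019, b = -1.304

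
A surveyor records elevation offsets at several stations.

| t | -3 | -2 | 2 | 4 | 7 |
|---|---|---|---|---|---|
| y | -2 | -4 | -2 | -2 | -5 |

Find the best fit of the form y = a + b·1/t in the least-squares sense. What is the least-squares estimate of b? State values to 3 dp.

From the data, Σ1 = 5, Σ1/t = 5/84, Σ1/t·1/t = 4897/7056.
Moment sums: Σy = -15, Σ1/t·y = 19/42.
Normal equations: [[5, 5/84]; [5/84, 4897/7056]]·[a, b]ᵀ = [-15, 19/42]ᵀ.
Determinant 5·(4897/7056) − (5/84)² = 6115/1764.
a = ((-15)·(4897/7056) − (5/84)·(19/42))/(6115/1764) = -14729/4892; b = (5·(19/42) − (5/84)·(-15))/(6115/1764) = 1113/1223.

b = 0.910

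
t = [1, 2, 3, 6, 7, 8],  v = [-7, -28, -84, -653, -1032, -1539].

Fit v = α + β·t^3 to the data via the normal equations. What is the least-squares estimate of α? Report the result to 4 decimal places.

α = -3.9124

XᵀX·[α, β]ᵀ = Xᵀv reads: 6·α + 1107·β = -3343;  1107·α + 427243·β = -1285491.
Δ = 6·427243 − 1107² = 1338009.
α = ((-3343)·427243 − 1107·(-1285491))/1338009 = -5234812/1338009; β = (6·(-1285491) − 1107·(-3343))/1338009 = -1337415/446003.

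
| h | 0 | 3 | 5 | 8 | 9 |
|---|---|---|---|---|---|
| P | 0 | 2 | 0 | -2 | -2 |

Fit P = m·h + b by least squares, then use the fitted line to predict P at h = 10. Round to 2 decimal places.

From the data, Σh·h = 179, Σh = 25, Σ1 = 5.
Right-hand side: Σh·P = -28, ΣP = -2.
AᵀA·[m, b]ᵀ = AᵀP becomes [[179, 25]; [25, 5]]·[m, b]ᵀ = [-28, -2]ᵀ.
Eliminating b: 5·(row 1) − 25·(row 2) gives 270·m = 5·(-28) − 25·(-2) = -90, so m = -1/3.
Then b = ((-2) − 25·(-1/3))/5 = 19/15.
At h = 10: P̂ = (-1/3)·(10) + (19/15)·(1) = -31/15.

P̂ = -2.07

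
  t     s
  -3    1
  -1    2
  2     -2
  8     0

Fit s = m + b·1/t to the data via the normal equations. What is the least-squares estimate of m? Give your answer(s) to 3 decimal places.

m = -0.197

The normal equations are: 4·m + (-17/24)·b = 1;  (-17/24)·m + (793/576)·b = -10/3.
Eliminating b: (793/576)·(row 1) − (-17/24)·(row 2) gives (961/192)·m = (793/576)·1 − (-17/24)·(-10/3) = -63/64, so m = -189/961.
Then b = ((-10/3) − (-17/24)·(-189/961))/(793/576) = -2424/961.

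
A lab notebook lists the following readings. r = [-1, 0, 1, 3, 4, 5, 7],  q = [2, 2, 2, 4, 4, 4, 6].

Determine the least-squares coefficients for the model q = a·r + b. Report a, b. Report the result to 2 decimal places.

Forming MᵀM = [[101, 19]; [19, 7]] and Mᵀq = [90, 24]ᵀ gives MᵀM·[a, b]ᵀ = Mᵀq.
det = 101·7 − 19² = 346.
a = (90·7 − 19·24)/346 = 87/173; b = (101·24 − 19·90)/346 = 357/173.

a = 0.50, b = 2.06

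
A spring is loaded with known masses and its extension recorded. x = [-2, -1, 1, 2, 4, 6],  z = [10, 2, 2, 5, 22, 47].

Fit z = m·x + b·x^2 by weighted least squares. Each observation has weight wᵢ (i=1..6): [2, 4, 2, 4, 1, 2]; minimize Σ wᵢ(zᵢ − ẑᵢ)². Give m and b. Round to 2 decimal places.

MᵀWM·[m, b]ᵀ = MᵀWz reads: 118·m + 510·b = 648;  510·m + 2950·b = 3908.
(Σwᵢ·x·x = 118, Σwᵢ·x·x^2 = 510, Σwᵢ·x^2·x^2 = 2950, Σwᵢ·x·z = 648, Σwᵢ·x^2·z = 3908.)
Δ = 118·2950 − 510² = 88000.
m = (648·2950 − 510·3908)/88000 = -2037/2200; b = (118·3908 − 510·648)/88000 = 16333/11000.

m = -0.93, b = 1.48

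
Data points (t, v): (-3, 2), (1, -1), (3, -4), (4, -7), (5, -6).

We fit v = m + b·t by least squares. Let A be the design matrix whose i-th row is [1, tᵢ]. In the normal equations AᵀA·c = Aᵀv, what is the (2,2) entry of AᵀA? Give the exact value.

60

Row 2 ↔ basis t, column 2 ↔ basis t, so (AᵀA)_{2,2} = Σᵢ (t)·(t) = (-3)·(-3) + (1)·(1) + (3)·(3) + (4)·(4) + (5)·(5) = 60.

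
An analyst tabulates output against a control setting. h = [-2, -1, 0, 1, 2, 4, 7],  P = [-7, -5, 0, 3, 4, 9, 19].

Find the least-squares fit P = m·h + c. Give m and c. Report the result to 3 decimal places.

m = 2.822, c = -1.149

Entries of XᵀX: Σh·h = 75, Σh = 11, Σ1 = 7.
Moment sums: Σh·P = 199, ΣP = 23.
Determinant 75·7 − 11² = 404.
m = (199·7 − 11·23)/404 = 285/101; c = (75·23 − 11·199)/404 = -116/101.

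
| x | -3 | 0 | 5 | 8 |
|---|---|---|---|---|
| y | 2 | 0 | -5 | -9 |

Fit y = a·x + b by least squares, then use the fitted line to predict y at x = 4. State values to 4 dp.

Entries of MᵀM: Σx·x = 98, Σx = 10, Σ1 = 4.
And Σx·y = -103, Σy = -12.
MᵀM·[a, b]ᵀ = Mᵀy becomes [[98, 10]; [10, 4]]·[a, b]ᵀ = [-103, -12]ᵀ.
det = 98·4 − 10² = 292.
a = ((-103)·4 − 10·(-12))/292 = -1; b = (98·(-12) − 10·(-103))/292 = -1/2.
At x = 4: ŷ = (-1)·(4) + (-1/2)·(1) = -9/2.

ŷ = -4.5000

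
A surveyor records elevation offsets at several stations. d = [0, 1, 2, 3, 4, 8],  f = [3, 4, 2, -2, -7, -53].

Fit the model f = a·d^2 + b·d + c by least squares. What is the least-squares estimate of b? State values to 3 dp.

b = 1.755

With design matrix X, XᵀX = [[4450, 612, 94]; [612, 94, 18]; [94, 18, 6]] and Xᵀf = [-3510, -450, -53]ᵀ.
Solving the 3×3 system (Gaussian elimination) gives a = -3347/3058, b = 2439/1390, c = 46633/15290.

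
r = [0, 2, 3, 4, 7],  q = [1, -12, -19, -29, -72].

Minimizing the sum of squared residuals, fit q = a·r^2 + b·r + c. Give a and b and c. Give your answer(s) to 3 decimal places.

a = -0.926, b = -3.870, c = 0.624

Compute the Gram sums: Σr^2·r^2 = 2754, Σr^2·r = 442, Σr^2 = 78, Σr·r = 78, Σr = 16, Σ1 = 5.
For Mᵀq: Σr^2·q = -4211, Σr·q = -701, Σq = -131.
MᵀM·[a, b, c]ᵀ = Mᵀq becomes [[2754, 442, 78]; [442, 78, 16]; [78, 16, 5]]·[a, b, c]ᵀ = [-4211, -701, -131]ᵀ.
Row-reducing yields a = -4835/5224, b = -20219/5224, c = 1629/2612.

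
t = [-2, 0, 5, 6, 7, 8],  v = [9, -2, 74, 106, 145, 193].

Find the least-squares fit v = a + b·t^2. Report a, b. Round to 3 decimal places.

With design matrix M, MᵀM = [[6, 178]; [178, 8434]] and Mᵀv = [525, 25159]ᵀ.
Eliminating b: 8434·(row 1) − 178·(row 2) gives 18920·a = 8434·525 − 178·25159 = -50452, so a = -12613/4730.
Then b = (25159 − 178·(-12613/4730))/8434 = 7188/2365.

a = -2.667, b = 3.039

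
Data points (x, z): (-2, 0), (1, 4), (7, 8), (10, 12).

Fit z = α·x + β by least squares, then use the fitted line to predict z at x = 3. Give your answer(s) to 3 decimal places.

Forming AᵀA = [[154, 16]; [16, 4]] and Aᵀz = [180, 24]ᵀ gives AᵀA·[α, β]ᵀ = Aᵀz.
Eliminating β: 4·(row 1) − 16·(row 2) gives 360·α = 4·180 − 16·24 = 336, so α = 14/15.
Then β = (24 − 16·(14/15))/4 = 34/15.
At x = 3: ẑ = (14/15)·(3) + (34/15)·(1) = 76/15.

ẑ = 5.067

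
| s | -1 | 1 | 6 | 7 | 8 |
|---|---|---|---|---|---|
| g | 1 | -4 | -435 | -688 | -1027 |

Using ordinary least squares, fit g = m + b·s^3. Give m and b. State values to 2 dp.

Setting ∂/∂m … = 0 gives: 5·m + 1071·b = -2153;  1071·m + 426451·b = -855773.
det = 5·426451 − 1071² = 985214.
m = ((-2153)·426451 − 1071·(-855773))/985214 = -808060/492607; b = (5·(-855773) − 1071·(-2153))/985214 = -986501/492607.

m = -1.64, b = -2.00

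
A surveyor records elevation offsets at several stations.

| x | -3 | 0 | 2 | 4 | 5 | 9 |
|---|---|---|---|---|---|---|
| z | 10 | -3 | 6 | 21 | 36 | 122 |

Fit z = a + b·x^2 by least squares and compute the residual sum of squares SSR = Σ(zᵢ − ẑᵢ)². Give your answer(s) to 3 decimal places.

SSR = 8.706

Sums needed: Σ1 = 6, Σx^2 = 135, Σx^2·x^2 = 7539.
And Σz = 192, Σx^2·z = 11232.
det = 6·7539 − 135² = 27009.
a = (192·7539 − 135·11232)/27009 = -7648/3001; b = (6·11232 − 135·192)/27009 = 4608/3001.
Residuals: -3814/3001, -1355/3001, 7222/3001, -3059/3001, 484/3001, 522/3001; SSR = 26126/3001.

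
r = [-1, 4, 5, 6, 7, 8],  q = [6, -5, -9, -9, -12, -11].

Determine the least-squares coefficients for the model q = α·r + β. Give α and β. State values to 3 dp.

Entries of MᵀM: Σr·r = 191, Σr = 29, Σ1 = 6.
And Σr·q = -297, Σq = -40.
Normal equations: [[191, 29]; [29, 6]]·[α, β]ᵀ = [-297, -40]ᵀ.
Eliminating β: 6·(row 1) − 29·(row 2) gives 305·α = 6·(-297) − 29·(-40) = -622, so α = -622/305.
Then β = ((-40) − 29·(-622/305))/6 = 973/305.

α = -2.039, β = 3.190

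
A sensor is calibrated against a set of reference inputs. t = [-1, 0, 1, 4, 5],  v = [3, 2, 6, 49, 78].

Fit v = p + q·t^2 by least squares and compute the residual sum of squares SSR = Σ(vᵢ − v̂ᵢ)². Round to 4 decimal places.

SSR = 6.2631

With design matrix X, XᵀX = [[5, 43]; [43, 883]] and Xᵀv = [138, 2743]ᵀ.
det = 5·883 − 43² = 2566.
p = (138·883 − 43·2743)/2566 = 3905/2566; q = (5·2743 − 43·138)/2566 = 7781/2566.
Residuals: -1994/1283, 1227/2566, 1855/1283, -2667/2566, 859/1283; SSR = 16071/2566.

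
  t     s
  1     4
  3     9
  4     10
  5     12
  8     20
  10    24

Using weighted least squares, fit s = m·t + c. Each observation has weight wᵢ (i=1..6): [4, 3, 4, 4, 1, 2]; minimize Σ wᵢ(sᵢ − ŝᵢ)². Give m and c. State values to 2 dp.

Compute the Gram sums: Σwᵢ·t·t = 459, Σwᵢ·t = 77, Σwᵢ·1 = 18.
For AᵀWs: Σwᵢ·t·s = 1137, Σwᵢ·s = 199.
Normal equations: [[459, 77]; [77, 18]]·[m, c]ᵀ = [1137, 199]ᵀ.
Determinant 459·18 − 77² = 2333.
m = (1137·18 − 77·199)/2333 = 5143/2333; c = (459·199 − 77·1137)/2333 = 3792/2333.

m = 2.20, c = 1.63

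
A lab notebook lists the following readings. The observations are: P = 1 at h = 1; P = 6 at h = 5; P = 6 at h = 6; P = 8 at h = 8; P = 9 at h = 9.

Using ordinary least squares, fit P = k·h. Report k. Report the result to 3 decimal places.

Setting ∂/∂k … = 0 gives: 207·k = 212.
Hence k = 212 / 207 ≈ 1.02415.

k = 1.024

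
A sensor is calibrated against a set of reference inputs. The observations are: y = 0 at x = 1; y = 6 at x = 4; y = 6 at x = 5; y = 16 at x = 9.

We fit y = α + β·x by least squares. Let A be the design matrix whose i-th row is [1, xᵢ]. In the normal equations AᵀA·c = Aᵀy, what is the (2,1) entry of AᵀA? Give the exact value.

19

Row 2 ↔ basis x, column 1 ↔ basis 1, so (AᵀA)_{2,1} = Σᵢ x = (1)·(1) + (4)·(1) + (5)·(1) + (9)·(1) = 19.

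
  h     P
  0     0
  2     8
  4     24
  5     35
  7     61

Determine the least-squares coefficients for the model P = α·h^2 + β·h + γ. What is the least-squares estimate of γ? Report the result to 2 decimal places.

γ = -0.15

From the data, Σh^2·h^2 = 3298, Σh^2·h = 540, Σh^2 = 94, Σh·h = 94, Σh = 18, Σ1 = 5.
For XᵀP: Σh^2·P = 4280, Σh·P = 714, ΣP = 128.
Solving the 3×3 system (Gaussian elimination) gives α = 4580/5071, β = 12351/5071, γ = -750/5071.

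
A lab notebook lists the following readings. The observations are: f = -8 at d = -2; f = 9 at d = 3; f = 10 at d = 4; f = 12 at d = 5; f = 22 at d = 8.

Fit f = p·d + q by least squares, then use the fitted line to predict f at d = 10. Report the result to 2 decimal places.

f̂ = 27.89

Compute the Gram sums: Σd·d = 118, Σd = 18, Σ1 = 5.
Right-hand side: Σd·f = 319, Σf = 45.
Normal equations: [[118, 18]; [18, 5]]·[p, q]ᵀ = [319, 45]ᵀ.
det = 118·5 − 18² = 266.
p = (319·5 − 18·45)/266 = 785/266; q = (118·45 − 18·319)/266 = -216/133.
At d = 10: f̂ = (785/266)·(10) + (-216/133)·(1) = 3709/133.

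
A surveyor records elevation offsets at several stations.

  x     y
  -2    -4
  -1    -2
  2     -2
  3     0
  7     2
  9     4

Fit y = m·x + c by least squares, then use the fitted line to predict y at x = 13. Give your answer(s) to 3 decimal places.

ŷ = 6.262

Setting ∂/∂m … = 0 gives: 148·m + 18·c = 56;  18·m + 6·c = -2.
Determinant 148·6 − 18² = 564.
m = (56·6 − 18·(-2))/564 = 31/47; c = (148·(-2) − 18·56)/564 = -326/141.
At x = 13: ŷ = (31/47)·(13) + (-326/141)·(1) = 883/141.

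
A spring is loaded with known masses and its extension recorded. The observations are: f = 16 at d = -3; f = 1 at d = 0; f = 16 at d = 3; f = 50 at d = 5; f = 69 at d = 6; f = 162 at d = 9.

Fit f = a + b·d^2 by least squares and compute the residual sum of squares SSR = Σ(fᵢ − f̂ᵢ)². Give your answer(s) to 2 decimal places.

Entries of XᵀX: Σ1 = 6, Σd^2 = 160, Σd^2·d^2 = 8644.
Moment sums: Σf = 314, Σd^2·f = 17144.
det = 6·8644 − 160² = 26264.
a = (314·8644 − 160·17144)/26264 = -3603/3283; b = (6·17144 − 160·314)/26264 = 6578/3283.
Residuals: -3071/3283, 6886/3283, -3071/3283, 3303/3283, -954/469, 2631/3283; SSR = 39204/3283.

SSR = 11.94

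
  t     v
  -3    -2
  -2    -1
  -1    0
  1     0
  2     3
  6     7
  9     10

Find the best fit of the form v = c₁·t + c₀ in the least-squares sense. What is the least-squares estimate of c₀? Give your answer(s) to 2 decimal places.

c₀ = 0.69

Sums needed: Σt·t = 136, Σt = 12, Σ1 = 7.
For Xᵀv: Σt·v = 146, Σv = 17.
So XᵀX·[c₁, c₀]ᵀ = Xᵀv: [[136, 12]; [12, 7]]·[c₁, c₀]ᵀ = [146, 17]ᵀ.
det = 136·7 − 12² = 808.
c₁ = (146·7 − 12·17)/808 = 409/404; c₀ = (136·17 − 12·146)/808 = 70/101.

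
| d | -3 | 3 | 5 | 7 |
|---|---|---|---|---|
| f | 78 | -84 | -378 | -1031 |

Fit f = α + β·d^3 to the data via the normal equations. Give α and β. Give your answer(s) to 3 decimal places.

α = -3.081, β = -2.997

The normal equations are: 4·α + 468·β = -1415;  468·α + 134732·β = -405257.
(Σ1 = 4, Σd^3 = 468, Σd^3·d^3 = 134732, Σf = -1415, Σd^3·f = -405257.)
det = 4·134732 − 468² = 319904.
α = ((-1415)·134732 − 468·(-405257))/319904 = -2369/769; β = (4·(-405257) − 468·(-1415))/319904 = -119851/39988.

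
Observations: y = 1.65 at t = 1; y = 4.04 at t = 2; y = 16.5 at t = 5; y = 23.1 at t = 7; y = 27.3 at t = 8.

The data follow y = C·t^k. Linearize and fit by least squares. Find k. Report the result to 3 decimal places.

k = 1.374

With ln yᵢ as the transformed response and ln tᵢ as the regressor:
Over the data: Σln t = 6.3279, Σ(ln t)² = 11.1814, Σln y = 11.1471, Σln t·ln y = 18.4659.
Normal system: [[11.1814, 6.3279]; [6.3279, 5]]·[k, ln C]ᵀ = [18.4659, 11.1471]ᵀ.
Slope k = (n·Σln t·ln y − Σln t·Σln y)/(n·Σ(ln t)² − (Σln t)²) = (5·18.4659 − 6.3279·11.1471)/15.8642 = 1.37364; ln C = (Σln y − k·Σln t)/n = 0.49096.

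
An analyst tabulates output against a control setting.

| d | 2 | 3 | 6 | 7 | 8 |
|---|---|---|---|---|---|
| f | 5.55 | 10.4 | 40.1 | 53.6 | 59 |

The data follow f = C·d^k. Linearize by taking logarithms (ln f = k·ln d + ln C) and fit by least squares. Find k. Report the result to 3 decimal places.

Taking logs, ln f = k·ln d + ln C, so regress ln f on ln d.
Over the data: Σln d = 7.6089, Σ(ln d)² = 13.0084, Σln f = 15.8061, Σln d·ln f = 26.6014.
Normal system: [[13.0084, 7.6089]; [7.6089, 5]]·[k, ln C]ᵀ = [26.6014, 15.8061]ᵀ.
Slope k = (n·Σln d·ln f − Σln d·Σln f)/(n·Σ(ln d)² − (Σln d)²) = (5·26.6014 − 7.6089·15.8061)/7.1473 = 1.78261; ln C = (Σln f − k·Σln d)/n = 0.44848.

k = 1.783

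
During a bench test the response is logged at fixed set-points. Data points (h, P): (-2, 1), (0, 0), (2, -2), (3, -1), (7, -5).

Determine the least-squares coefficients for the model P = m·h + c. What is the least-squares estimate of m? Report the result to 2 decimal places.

m = -0.65

Normal-equation sums: Σh·h = 66, Σh = 10, Σ1 = 5.
And Σh·P = -44, ΣP = -7.
MᵀM·[m, c]ᵀ = MᵀP becomes [[66, 10]; [10, 5]]·[m, c]ᵀ = [-44, -7]ᵀ.
det = 66·5 − 10² = 230.
m = ((-44)·5 − 10·(-7))/230 = -15/23; c = (66·(-7) − 10·(-44))/230 = -11/115.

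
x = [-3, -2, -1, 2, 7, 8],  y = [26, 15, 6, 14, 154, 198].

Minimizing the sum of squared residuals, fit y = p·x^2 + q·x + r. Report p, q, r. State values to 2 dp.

The normal system MᵀM·[p, q, r]ᵀ = Mᵀy is [[6611, 827, 131]; [827, 131, 11]; [131, 11, 6]]·[p, q, r]ᵀ = [20574, 2576, 413]ᵀ.
Inverting the 3×3 Gram matrix, [p, q, r]ᵀ = [91513/30576, 17231/30576, 1563/637]ᵀ.

p = 2.99, q = 0.56, r = 2.45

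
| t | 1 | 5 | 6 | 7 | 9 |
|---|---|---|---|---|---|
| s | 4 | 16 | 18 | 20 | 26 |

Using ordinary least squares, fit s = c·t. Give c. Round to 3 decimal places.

With design matrix X, XᵀX = [[192]] and Xᵀs = [566]ᵀ.
Hence c = 566 / 192 ≈ 2.94792.

c = 2.948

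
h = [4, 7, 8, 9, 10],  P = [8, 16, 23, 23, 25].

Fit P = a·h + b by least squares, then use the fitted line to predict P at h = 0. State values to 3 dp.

P̂ = -3.585

Sums needed: Σh·h = 310, Σh = 38, Σ1 = 5.
For XᵀP: Σh·P = 785, ΣP = 95.
Eliminating b: 5·(row 1) − 38·(row 2) gives 106·a = 5·785 − 38·95 = 315, so a = 315/106.
Then b = (95 − 38·(315/106))/5 = -190/53.
At h = 0: P̂ = (315/106)·(0) + (-190/53)·(1) = -190/53.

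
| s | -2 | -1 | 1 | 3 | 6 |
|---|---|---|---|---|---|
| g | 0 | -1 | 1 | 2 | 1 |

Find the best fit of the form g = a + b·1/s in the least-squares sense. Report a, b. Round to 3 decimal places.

a = 0.600, b = 1.186

Entries of MᵀM: Σ1 = 5, Σ1/s = 0, Σ1/s·1/s = 43/18.
And Σg = 3, Σ1/s·g = 17/6.
So MᵀM·[a, b]ᵀ = Mᵀg: [[5, 0]; [0, 43/18]]·[a, b]ᵀ = [3, 17/6]ᵀ.
Determinant 5·(43/18) − 0² = 215/18.
a = (3·(43/18) − 0·(17/6))/(215/18) = 3/5; b = (5·(17/6) − 0·3)/(215/18) = 51/43.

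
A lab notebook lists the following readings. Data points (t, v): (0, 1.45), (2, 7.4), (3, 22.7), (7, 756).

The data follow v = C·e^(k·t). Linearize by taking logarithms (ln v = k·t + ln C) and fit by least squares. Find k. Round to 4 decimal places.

k = 0.8998

Linearized form: ln v = k·t + ln C. From the 4 transformed points,
Sums: Σt = 12.0000, Σ(t)² = 62.0000, Σln v = 12.1234, Σt·ln v = 59.7663.
Normal system: [[62.0000, 12.0000]; [12.0000, 4]]·[k, ln C]ᵀ = [59.7663, 12.1234]ᵀ.
Slope k = (n·Σt·ln v − Σt·Σln v)/(n·Σ(t)² − (Σt)²) = (4·59.7663 − 12.0000·12.1234)/104.0000 = 0.89985; ln C = (Σln v − k·Σt)/n = 0.33132.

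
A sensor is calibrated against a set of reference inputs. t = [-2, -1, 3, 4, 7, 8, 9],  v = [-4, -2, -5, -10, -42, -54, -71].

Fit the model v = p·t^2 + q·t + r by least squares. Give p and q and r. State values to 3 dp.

The normal equations are: 13412·p + 1666·q + 224·r = -11488;  1666·p + 224·q + 28·r = -1410;  224·p + 28·q + 7·r = -188.
(Σt^2·t^2 = 13412, Σt^2·t = 1666, Σt^2 = 224, Σt·t = 224, Σt = 28, Σ1 = 7, Σt^2·v = -11488, Σt·v = -1410, Σv = -188.)
Solving the 3×3 system (Gaussian elimination) gives p = -3793/3801, q = 3746/3801, r = 1436/1267.

p = -0.998, q = 0.986, r = 1.133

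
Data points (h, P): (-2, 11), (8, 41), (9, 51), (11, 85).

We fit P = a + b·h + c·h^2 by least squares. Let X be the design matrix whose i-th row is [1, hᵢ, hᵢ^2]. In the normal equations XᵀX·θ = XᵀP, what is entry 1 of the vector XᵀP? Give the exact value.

Entry 1 ↔ basis 1, so (XᵀP)_{1} = Σᵢ Pᵢ = (1)·(11) + (1)·(41) + (1)·(51) + (1)·(85) = 188.

188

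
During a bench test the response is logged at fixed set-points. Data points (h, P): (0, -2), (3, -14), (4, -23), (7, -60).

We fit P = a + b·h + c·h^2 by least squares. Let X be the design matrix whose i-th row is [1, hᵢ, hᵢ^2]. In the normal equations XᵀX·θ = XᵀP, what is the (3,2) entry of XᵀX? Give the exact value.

Row 3 ↔ basis h^2, column 2 ↔ basis h, so (XᵀX)_{3,2} = Σᵢ (h^2)·(h) = (0)·(0) + (9)·(3) + (16)·(4) + (49)·(7) = 434.

434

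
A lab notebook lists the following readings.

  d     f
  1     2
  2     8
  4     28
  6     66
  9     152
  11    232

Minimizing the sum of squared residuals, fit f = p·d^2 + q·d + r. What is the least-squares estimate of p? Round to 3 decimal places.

p = 2.058

Normal-equation sums: Σd^2·d^2 = 22771, Σd^2·d = 2349, Σd^2 = 259, Σd·d = 259, Σd = 33, Σ1 = 6.
Right-hand side: Σd^2·f = 43242, Σd·f = 4446, Σf = 488.
Solving the 3×3 system (Gaussian elimination) gives p = 16823/8173, q = -14865/8173, r = 20302/8173.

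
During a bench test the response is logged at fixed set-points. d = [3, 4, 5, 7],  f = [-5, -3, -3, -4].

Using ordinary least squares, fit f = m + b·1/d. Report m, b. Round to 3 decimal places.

With design matrix X, XᵀX = [[4, 389/420]; [389/420, 41281/176400]] and Xᵀf = [-15, -1507/420]ᵀ.
Eliminating b: (41281/176400)·(row 1) − (389/420)·(row 2) gives (4601/58800)·m = (41281/176400)·(-15) − (389/420)·(-1507/420) = -2062/11025, so m = -32992/13803.
Then b = ((-1507/420) − (389/420)·(-32992/13803))/(41281/176400) = -27020/4601.

m = -2.390, b = -5.873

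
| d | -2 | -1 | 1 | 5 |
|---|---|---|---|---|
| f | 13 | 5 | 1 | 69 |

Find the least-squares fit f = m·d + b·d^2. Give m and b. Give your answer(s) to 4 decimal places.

Normal-equation sums: Σd·d = 31, Σd·d^2 = 117, Σd^2·d^2 = 643.
Moment sums: Σd·f = 315, Σd^2·f = 1783.
AᵀA·[m, b]ᵀ = Aᵀf becomes [[31, 117]; [117, 643]]·[m, b]ᵀ = [315, 1783]ᵀ.
Eliminating b: 643·(row 1) − 117·(row 2) gives 6244·m = 643·315 − 117·1783 = -6066, so m = -3033/3122.
Then b = (1783 − 117·(-3033/3122))/643 = 9209/3122.

m = -0.9715, b = 2.9497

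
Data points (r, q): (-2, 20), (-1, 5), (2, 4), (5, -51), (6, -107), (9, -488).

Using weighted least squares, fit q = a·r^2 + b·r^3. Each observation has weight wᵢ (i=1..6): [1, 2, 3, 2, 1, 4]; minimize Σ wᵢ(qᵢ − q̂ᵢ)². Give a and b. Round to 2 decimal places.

a = 3.01, b = -1.00

Sums needed: Σwᵢ·r^2·r^2 = 28856, Σwᵢ·r^2·r^3 = 250284, Σwᵢ·r^3·r^3 = 2203928.
Moment sums: Σwᵢ·r^2·q = -164376, Σwᵢ·r^3·q = -1458944.
AᵀWA·[a, b]ᵀ = AᵀWq becomes [[28856, 250284]; [250284, 2203928]]·[a, b]ᵀ = [-164376, -1458944]ᵀ.
Determinant 28856·2203928 − 250284² = 954465712.
a = ((-164376)·2203928 − 250284·(-1458944))/954465712 = 179841948/59654107; b = (28856·(-1458944) − 250284·(-164376))/954465712 = -59912830/59654107.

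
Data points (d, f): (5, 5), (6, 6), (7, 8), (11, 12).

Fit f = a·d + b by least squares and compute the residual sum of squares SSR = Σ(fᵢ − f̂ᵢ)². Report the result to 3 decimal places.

SSR = 0.410

XᵀX·[a, b]ᵀ = Xᵀf reads: 231·a + 29·b = 249;  29·a + 4·b = 31.
(Σd·d = 231, Σd = 29, Σ1 = 4, Σd·f = 249, Σf = 31.)
Determinant 231·4 − 29² = 83.
a = (249·4 − 29·31)/83 = 97/83; b = (231·31 − 29·249)/83 = -60/83.
Residuals: -10/83, -24/83, 45/83, -11/83; SSR = 34/83.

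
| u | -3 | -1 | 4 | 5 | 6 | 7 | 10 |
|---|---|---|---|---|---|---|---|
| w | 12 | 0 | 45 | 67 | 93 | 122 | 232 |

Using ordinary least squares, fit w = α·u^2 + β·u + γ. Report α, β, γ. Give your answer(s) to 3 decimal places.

With design matrix X, XᵀX = [[14660, 1720, 236]; [1720, 236, 28]; [236, 28, 7]] and Xᵀw = [35029, 4211, 571]ᵀ.
Solving the 3×3 system (Gaussian elimination) gives α = 268997/133612, β = 392973/133612, γ = 64497/33403.

α = 2.013, β = 2.941, γ = 1.931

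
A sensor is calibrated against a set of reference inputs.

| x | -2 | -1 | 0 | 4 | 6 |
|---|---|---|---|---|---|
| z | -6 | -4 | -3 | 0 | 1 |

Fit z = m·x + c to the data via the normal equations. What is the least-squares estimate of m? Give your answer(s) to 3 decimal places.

m = 0.822

Setting ∂/∂m … = 0 gives: 57·m + 7·c = 22;  7·m + 5·c = -12.
Eliminating c: 5·(row 1) − 7·(row 2) gives 236·m = 5·22 − 7·(-12) = 194, so m = 97/118.
Then c = ((-12) − 7·(97/118))/5 = -419/118.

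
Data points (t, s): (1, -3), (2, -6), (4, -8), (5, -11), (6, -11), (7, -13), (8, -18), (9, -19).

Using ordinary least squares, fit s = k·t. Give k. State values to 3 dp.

k = -2.080

Forming MᵀM = [[276]] and Mᵀs = [-574]ᵀ gives MᵀM·[k]ᵀ = Mᵀs.
Hence k = -574 / 276 ≈ -2.07971.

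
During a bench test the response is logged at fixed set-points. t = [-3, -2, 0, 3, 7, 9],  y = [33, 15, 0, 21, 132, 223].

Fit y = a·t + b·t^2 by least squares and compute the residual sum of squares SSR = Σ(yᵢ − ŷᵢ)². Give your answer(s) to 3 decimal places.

SSR = 0.796

Sums needed: Σt·t = 152, Σt·t^2 = 1064, Σt^2·t^2 = 9140.
Moment sums: Σt·y = 2865, Σt^2·y = 25077.
So AᵀA·[a, b]ᵀ = Aᵀy: [[152, 1064]; [1064, 9140]]·[a, b]ᵀ = [2865, 25077]ᵀ.
det = 152·9140 − 1064² = 257184.
a = (2865·9140 − 1064·25077)/257184 = -13773/7144; b = (152·25077 − 1064·2865)/257184 = 279/94.
Residuals: 3597/7144, -2601/3572, 0, 507/7144, 9/152, -455/7144; SSR = 5689/7144.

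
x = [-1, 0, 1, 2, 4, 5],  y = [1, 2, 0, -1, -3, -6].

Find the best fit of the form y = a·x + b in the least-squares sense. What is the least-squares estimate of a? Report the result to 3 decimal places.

Entries of AᵀA: Σx·x = 47, Σx = 11, Σ1 = 6.
Right-hand side: Σx·y = -45, Σy = -7.
AᵀA·[a, b]ᵀ = Aᵀy becomes [[47, 11]; [11, 6]]·[a, b]ᵀ = [-45, -7]ᵀ.
Δ = 47·6 − 11² = 161.
a = ((-45)·6 − 11·(-7))/161 = -193/161; b = (47·(-7) − 11·(-45))/161 = 166/161.

a = -1.199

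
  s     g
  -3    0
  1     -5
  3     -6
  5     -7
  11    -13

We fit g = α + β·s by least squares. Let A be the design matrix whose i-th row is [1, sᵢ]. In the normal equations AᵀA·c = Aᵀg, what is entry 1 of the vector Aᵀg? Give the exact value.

-31

Entry 1 ↔ basis 1, so (Aᵀg)_{1} = Σᵢ gᵢ = (1)·(0) + (1)·(-5) + (1)·(-6) + (1)·(-7) + (1)·(-13) = -31.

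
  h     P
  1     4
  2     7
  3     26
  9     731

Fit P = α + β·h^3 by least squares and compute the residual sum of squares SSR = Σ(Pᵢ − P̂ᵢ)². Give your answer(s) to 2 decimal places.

SSR = 10.87

Sums needed: Σ1 = 4, Σh^3 = 765, Σh^3·h^3 = 532235.
Moment sums: ΣP = 768, Σh^3·P = 533661.
Eliminating β: 532235·(row 1) − 765·(row 2) gives 1543715·α = 532235·768 − 765·533661 = 505815, so α = 101163/308743.
Then β = (533661 − 765·(101163/308743))/532235 = 1547124/1543715.
Residuals: 4121921/1543715, -2076802/1543715, -2141573/1543715, 96454/1543715; SSR = 16777046/1543715.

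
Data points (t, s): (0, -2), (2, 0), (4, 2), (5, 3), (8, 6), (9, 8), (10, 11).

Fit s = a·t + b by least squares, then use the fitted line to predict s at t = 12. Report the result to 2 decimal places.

The normal system MᵀM·[a, b]ᵀ = Mᵀs is [[290, 38]; [38, 7]]·[a, b]ᵀ = [253, 28]ᵀ.
Δ = 290·7 − 38² = 586.
a = (253·7 − 38·28)/586 = 707/586; b = (290·28 − 38·253)/586 = -747/293.
At t = 12: ŝ = (707/586)·(12) + (-747/293)·(1) = 3495/293.

ŝ = 11.93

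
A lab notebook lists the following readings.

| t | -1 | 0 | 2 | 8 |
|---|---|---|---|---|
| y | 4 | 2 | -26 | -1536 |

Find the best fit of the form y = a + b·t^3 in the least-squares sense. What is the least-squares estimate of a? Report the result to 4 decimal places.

a = 0.3477

The normal system XᵀX·[a, b]ᵀ = Xᵀy is [[4, 519]; [519, 262209]]·[a, b]ᵀ = [-1556, -786644]ᵀ.
Determinant 4·262209 − 519² = 779475.
a = ((-1556)·262209 − 519·(-786644))/779475 = 90344/259825; b = (4·(-786644) − 519·(-1556))/779475 = -2339012/779475.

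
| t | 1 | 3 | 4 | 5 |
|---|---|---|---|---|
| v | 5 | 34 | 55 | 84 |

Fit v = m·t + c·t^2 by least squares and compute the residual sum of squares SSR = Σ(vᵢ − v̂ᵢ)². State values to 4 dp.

Sums needed: Σt·t = 51, Σt·t^2 = 217, Σt^2·t^2 = 963.
And Σt·v = 747, Σt^2·v = 3291.
Normal equations: [[51, 217]; [217, 963]]·[m, c]ᵀ = [747, 3291]ᵀ.
det = 51·963 − 217² = 2024.
m = (747·963 − 217·3291)/2024 = 237/92; c = (51·3291 − 217·747)/2024 = 261/92.
Residuals: -19/46, 17/23, -16/23, 9/46; SSR = 57/46.

SSR = 1.2391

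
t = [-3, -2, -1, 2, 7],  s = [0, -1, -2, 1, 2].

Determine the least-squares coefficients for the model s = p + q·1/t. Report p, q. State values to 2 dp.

Entries of MᵀM: Σ1 = 5, Σ1/t = -25/21, Σ1/t·1/t = 1439/882.
Moment sums: Σs = 0, Σ1/t·s = 23/7.
So MᵀM·[p, q]ᵀ = Mᵀs: [[5, -25/21]; [-25/21, 1439/882]]·[p, q]ᵀ = [0, 23/7]ᵀ.
Eliminating q: (1439/882)·(row 1) − (-25/21)·(row 2) gives (5945/882)·p = (1439/882)·0 − (-25/21)·(23/7) = 575/147, so p = 690/1189.
Then q = ((23/7) − (-25/21)·(690/1189))/(1439/882) = 2898/1189.

p = 0.58, q = 2.44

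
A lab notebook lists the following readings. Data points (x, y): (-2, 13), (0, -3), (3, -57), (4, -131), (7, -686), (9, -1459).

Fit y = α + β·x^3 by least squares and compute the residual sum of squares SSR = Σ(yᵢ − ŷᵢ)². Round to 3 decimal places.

SSR = 3.449

Compute the Gram sums: Σ1 = 6, Σx^3 = 1155, Σx^3·x^3 = 653979.
For Mᵀy: Σy = -2323, Σx^3·y = -1308936.
MᵀM·[α, β]ᵀ = Mᵀy becomes [[6, 1155]; [1155, 653979]]·[α, β]ᵀ = [-2323, -1308936]ᵀ.
Determinant 6·653979 − 1155² = 2589849.
α = ((-2323)·653979 − 1155·(-1308936))/2589849 = -2457379/863283; β = (6·(-1308936) − 1155·(-2323))/2589849 = -1723517/863283.
Residuals: -36026/287761, -132470/863283, -214793/863283, -109202/287761, 470524/287761, -628625/863283; SSR = 2977466/863283.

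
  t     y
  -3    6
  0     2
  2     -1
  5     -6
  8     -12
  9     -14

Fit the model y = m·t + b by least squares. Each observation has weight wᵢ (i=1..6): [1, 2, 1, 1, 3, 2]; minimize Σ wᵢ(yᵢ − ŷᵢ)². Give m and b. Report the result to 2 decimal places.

From the data, Σwᵢ·t·t = 392, Σwᵢ·t = 46, Σwᵢ·1 = 10.
Right-hand side: Σwᵢ·t·y = -590, Σwᵢ·y = -61.
Eliminating b: 10·(row 1) − 46·(row 2) gives 1804·m = 10·(-590) − 46·(-61) = -3094, so m = -1547/902.
Then b = ((-61) − 46·(-1547/902))/10 = 807/451.

m = -1.72, b = 1.79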